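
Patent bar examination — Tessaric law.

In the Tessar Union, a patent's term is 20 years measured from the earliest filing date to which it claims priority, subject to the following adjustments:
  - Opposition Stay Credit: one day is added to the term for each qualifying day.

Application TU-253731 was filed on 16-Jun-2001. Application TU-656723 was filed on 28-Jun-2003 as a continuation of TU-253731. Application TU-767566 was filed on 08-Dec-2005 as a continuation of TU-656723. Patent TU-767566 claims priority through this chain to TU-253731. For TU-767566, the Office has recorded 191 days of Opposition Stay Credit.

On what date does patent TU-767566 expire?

December 24, 2021

Earliest priority filing: 16 June 2001.
Base term: 16 June 2001 + 20 years → 16 June 2021.
Opposition Stay Credit: +191 days → 24 December 2021.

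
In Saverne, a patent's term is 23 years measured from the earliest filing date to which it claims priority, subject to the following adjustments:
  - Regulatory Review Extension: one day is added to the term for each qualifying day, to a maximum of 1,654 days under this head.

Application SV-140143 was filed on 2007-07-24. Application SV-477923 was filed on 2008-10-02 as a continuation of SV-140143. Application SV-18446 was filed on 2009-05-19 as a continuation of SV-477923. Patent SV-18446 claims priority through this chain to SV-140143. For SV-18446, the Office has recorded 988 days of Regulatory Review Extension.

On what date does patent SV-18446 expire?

Earliest priority filing: 24 July 2007.
Base term: 24 July 2007 + 23 years → 24 July 2030.
Regulatory Review Extension: 988 days (within the 1654-day cap) → +988 days → 7 April 2033.

2033-04-07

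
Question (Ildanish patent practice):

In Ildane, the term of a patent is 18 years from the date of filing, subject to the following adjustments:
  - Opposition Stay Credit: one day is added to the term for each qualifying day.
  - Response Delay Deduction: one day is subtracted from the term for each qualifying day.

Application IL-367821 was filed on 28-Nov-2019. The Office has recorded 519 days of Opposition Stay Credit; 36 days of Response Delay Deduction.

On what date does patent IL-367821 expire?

2039-03-26

Base term: filing date + 18 years → 28 November 2037.
Opposition Stay Credit: +519 days → 1 May 2039.
Response Delay Deduction: −36 days → 26 March 2039.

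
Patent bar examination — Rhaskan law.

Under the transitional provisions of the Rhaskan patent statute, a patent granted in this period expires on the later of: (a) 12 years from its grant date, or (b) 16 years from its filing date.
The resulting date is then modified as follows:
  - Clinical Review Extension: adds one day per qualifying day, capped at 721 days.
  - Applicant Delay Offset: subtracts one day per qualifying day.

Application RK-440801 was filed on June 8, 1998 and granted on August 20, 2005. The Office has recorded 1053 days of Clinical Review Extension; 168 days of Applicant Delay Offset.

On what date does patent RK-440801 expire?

2019-02-24

(a) grant + 12 years → 20 August 2017.
(b) filing + 16 years → 8 June 2014.
Later of the two: 20 August 2017.
Clinical Review Extension: 1053 days claimed exceeds the 721-day cap, so +721 days → 11 August 2019.
Applicant Delay Offset: −168 days → 24 February 2019.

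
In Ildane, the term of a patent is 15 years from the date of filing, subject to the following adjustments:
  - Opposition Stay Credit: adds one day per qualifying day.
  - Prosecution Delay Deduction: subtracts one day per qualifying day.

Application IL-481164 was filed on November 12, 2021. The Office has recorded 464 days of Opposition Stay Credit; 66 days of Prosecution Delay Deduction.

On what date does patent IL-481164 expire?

2037-12-15

Base term: filing date + 15 years → 12 November 2036.
Opposition Stay Credit: +464 days → 19 February 2038.
Prosecution Delay Deduction: −66 days → 15 December 2037.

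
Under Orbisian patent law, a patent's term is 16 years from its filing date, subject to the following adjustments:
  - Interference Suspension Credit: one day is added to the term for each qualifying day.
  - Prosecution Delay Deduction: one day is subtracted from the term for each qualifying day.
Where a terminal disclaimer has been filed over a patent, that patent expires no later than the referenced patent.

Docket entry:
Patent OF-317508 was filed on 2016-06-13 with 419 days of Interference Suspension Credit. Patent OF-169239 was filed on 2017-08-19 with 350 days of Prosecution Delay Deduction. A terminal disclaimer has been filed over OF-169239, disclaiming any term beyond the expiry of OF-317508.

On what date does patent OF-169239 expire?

2032-09-03

Natural term of OF-169239:
  Base: filing + 16 years → 19 August 2033.
  Prosecution Delay Deduction: −350 days → 3 September 2032.
Expiry of referenced patent OF-317508:
  Base: filing + 16 years → 13 June 2032.
  Interference Suspension Credit: +419 days → 6 August 2033.
Terminal disclaimer: OF-169239 expires on the earlier of 3 September 2032 and 6 August 2033.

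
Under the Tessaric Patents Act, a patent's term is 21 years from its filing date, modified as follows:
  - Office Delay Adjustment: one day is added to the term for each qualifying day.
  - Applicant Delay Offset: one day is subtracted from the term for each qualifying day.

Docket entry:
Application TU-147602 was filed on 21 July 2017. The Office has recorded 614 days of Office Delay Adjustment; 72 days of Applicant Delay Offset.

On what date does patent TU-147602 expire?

Base term: filing date + 21 years → 21 July 2038.
Office Delay Adjustment: +614 days → 26 March 2040.
Applicant Delay Offset: −72 days → 14 January 2040.

2040-01-14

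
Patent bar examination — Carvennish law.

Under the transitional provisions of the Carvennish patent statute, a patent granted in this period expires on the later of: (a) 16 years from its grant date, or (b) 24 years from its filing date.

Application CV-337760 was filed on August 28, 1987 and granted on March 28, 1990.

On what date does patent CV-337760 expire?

August 28, 2011

(a) grant + 16 years → 28 March 2006.
(b) filing + 24 years → 28 August 2011.
Later of the two: 28 August 2011.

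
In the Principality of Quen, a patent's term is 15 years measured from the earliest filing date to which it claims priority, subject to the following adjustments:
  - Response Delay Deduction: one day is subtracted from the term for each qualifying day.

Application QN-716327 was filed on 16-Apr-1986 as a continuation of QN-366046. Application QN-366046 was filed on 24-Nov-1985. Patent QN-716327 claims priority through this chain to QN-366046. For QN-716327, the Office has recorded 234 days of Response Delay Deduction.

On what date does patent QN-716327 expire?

Earliest priority filing: 24 November 1985.
Base term: 24 November 1985 + 15 years → 24 November 2000.
Response Delay Deduction: −234 days → 4 April 2000.

2000-04-04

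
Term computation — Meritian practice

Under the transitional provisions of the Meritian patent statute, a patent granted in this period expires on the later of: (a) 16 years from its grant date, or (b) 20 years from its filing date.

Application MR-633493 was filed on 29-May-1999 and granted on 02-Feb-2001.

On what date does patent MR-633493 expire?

(a) grant + 16 years → 2 February 2017.
(b) filing + 20 years → 29 May 2019.
Later of the two: 29 May 2019.

May 29, 2019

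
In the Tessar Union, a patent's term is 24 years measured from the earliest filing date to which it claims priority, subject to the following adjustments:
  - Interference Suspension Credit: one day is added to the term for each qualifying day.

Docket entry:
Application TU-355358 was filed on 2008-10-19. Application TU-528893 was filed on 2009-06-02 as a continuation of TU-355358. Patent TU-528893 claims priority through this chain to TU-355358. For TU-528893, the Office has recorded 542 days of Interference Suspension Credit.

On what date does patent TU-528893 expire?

2034-04-14

Earliest priority filing: 19 October 2008.
Base term: 19 October 2008 + 24 years → 19 October 2032.
Interference Suspension Credit: +542 days → 14 April 2034.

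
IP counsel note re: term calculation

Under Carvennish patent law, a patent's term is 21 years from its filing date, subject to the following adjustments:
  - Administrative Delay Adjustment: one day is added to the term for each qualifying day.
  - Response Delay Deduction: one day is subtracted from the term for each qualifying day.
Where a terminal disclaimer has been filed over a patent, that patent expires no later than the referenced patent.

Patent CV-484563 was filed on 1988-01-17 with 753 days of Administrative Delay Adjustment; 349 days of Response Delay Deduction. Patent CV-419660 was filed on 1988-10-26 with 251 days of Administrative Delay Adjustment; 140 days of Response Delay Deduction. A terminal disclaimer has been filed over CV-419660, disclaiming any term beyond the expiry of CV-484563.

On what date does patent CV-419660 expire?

Natural term of CV-419660:
  Base: filing + 21 years → 26 October 2009.
  Administrative Delay Adjustment: +251 days → 4 July 2010.
  Response Delay Deduction: −140 days → 14 February 2010.
Expiry of referenced patent CV-484563:
  Base: filing + 21 years → 17 January 2009.
  Administrative Delay Adjustment: +753 days → 9 February 2011.
  Response Delay Deduction: −349 days → 25 February 2010.
Terminal disclaimer: CV-419660 expires on the earlier of 14 February 2010 and 25 February 2010.

2010-02-14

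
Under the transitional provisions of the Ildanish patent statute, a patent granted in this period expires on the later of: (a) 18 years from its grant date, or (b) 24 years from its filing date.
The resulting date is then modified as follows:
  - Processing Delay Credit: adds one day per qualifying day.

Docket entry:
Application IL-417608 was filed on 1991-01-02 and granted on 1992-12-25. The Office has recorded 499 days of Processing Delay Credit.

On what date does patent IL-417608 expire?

May 15, 2016

(a) grant + 18 years → 25 December 2010.
(b) filing + 24 years → 2 January 2015.
Later of the two: 2 January 2015.
Processing Delay Credit: +499 days → 15 May 2016.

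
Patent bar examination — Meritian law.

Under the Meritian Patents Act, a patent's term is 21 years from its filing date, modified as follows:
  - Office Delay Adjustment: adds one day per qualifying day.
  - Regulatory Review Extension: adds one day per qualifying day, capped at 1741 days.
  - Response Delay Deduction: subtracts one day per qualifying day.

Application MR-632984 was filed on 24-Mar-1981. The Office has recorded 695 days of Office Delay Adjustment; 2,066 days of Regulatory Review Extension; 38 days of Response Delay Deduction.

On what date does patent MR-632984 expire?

Base term: filing date + 21 years → 24 March 2002.
Office Delay Adjustment: +695 days → 17 February 2004.
Regulatory Review Extension: 2066 days claimed exceeds the 1741-day cap, so +1741 days → 23 November 2008.
Response Delay Deduction: −38 days → 16 October 2008.

October 16, 2008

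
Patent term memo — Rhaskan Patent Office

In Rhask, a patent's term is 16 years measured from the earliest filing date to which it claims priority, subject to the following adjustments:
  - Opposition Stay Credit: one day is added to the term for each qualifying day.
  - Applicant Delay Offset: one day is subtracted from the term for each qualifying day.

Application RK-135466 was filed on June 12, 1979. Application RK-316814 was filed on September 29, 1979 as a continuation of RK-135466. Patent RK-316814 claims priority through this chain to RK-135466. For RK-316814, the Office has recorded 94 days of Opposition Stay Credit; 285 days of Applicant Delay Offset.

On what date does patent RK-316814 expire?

Earliest priority filing: 12 June 1979.
Base term: 12 June 1979 + 16 years → 12 June 1995.
Opposition Stay Credit: +94 days → 14 September 1995.
Applicant Delay Offset: −285 days → 3 December 1994.

1994-12-03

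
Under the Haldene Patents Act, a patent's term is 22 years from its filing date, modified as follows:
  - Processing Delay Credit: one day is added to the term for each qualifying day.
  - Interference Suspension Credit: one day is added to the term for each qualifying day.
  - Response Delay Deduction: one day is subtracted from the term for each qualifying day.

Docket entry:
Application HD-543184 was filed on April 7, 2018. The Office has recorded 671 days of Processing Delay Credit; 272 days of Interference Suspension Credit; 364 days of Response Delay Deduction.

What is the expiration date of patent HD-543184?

November 7, 2041

Base term: filing date + 22 years → 7 April 2040.
Processing Delay Credit: +671 days → 7 February 2042.
Interference Suspension Credit: +272 days → 6 November 2042.
Response Delay Deduction: −364 days → 7 November 2041.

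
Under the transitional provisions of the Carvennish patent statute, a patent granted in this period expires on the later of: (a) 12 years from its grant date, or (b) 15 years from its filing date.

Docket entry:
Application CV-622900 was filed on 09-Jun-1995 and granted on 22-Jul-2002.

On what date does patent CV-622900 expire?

(a) grant + 12 years → 22 July 2014.
(b) filing + 15 years → 9 June 2010.
Later of the two: 22 July 2014.

July 22, 2014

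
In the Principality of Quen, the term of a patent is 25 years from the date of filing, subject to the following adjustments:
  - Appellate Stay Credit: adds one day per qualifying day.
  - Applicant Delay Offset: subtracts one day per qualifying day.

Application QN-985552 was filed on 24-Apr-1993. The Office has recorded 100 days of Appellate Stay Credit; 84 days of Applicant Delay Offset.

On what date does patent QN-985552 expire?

Base term: filing date + 25 years → 24 April 2018.
Appellate Stay Credit: +100 days → 2 August 2018.
Applicant Delay Offset: −84 days → 10 May 2018.

May 10, 2018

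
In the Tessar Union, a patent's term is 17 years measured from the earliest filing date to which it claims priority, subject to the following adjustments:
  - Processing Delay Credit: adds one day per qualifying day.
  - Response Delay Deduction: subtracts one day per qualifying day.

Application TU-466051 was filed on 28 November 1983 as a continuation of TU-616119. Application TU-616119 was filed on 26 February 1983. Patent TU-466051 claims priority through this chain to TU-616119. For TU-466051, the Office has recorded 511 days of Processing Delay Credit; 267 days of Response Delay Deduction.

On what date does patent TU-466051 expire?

Earliest priority filing: 26 February 1983.
Base term: 26 February 1983 + 17 years → 26 February 2000.
Processing Delay Credit: +511 days → 21 July 2001.
Response Delay Deduction: −267 days → 27 October 2000.

2000-10-27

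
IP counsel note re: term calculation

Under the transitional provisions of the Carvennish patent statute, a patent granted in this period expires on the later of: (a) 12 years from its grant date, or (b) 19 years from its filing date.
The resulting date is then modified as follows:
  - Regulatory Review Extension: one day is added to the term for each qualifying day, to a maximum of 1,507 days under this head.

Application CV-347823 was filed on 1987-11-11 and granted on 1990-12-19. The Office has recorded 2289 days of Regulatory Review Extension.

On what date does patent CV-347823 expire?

December 27, 2010

(a) grant + 12 years → 19 December 2002.
(b) filing + 19 years → 11 November 2006.
Later of the two: 11 November 2006.
Regulatory Review Extension: 2289 days claimed exceeds the 1507-day cap, so +1507 days → 27 December 2010.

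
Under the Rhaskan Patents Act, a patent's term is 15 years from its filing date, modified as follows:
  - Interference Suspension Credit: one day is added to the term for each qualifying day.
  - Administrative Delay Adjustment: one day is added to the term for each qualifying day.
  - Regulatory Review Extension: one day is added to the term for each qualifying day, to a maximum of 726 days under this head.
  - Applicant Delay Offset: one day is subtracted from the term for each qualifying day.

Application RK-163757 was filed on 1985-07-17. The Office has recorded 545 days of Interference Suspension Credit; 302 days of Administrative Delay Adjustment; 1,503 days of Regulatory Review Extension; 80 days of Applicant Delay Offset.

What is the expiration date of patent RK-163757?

Base term: filing date + 15 years → 17 July 2000.
Interference Suspension Credit: +545 days → 13 January 2002.
Administrative Delay Adjustment: +302 days → 11 November 2002.
Regulatory Review Extension: 1503 days claimed exceeds the 726-day cap, so +726 days → 6 November 2004.
Applicant Delay Offset: −80 days → 18 August 2004.

August 18, 2004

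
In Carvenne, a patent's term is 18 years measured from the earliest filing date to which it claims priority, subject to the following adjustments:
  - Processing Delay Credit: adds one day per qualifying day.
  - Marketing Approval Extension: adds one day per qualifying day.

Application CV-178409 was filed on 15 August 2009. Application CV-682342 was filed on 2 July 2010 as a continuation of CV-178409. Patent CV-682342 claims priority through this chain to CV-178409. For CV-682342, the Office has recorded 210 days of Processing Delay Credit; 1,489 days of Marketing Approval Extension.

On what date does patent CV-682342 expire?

Earliest priority filing: 15 August 2009.
Base term: 15 August 2009 + 18 years → 15 August 2027.
Processing Delay Credit: +210 days → 12 March 2028.
Marketing Approval Extension: +1489 days → 9 April 2032.

April 9, 2032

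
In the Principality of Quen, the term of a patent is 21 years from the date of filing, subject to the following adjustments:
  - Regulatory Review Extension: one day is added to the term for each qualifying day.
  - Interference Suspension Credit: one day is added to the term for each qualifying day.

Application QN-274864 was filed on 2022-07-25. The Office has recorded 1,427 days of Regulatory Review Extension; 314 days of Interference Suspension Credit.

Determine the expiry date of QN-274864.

Base term: filing date + 21 years → 25 July 2043.
Regulatory Review Extension: +1427 days → 21 June 2047.
Interference Suspension Credit: +314 days → 30 April 2048.

April 30, 2048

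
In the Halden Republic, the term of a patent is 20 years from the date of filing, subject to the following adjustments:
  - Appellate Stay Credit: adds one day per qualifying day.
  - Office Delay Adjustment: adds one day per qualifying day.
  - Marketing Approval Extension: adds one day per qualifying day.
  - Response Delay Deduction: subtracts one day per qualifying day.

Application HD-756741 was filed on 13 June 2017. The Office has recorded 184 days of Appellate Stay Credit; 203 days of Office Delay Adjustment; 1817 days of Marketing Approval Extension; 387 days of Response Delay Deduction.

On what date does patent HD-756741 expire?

Base term: filing date + 20 years → 13 June 2037.
Appellate Stay Credit: +184 days → 14 December 2037.
Office Delay Adjustment: +203 days → 5 July 2038.
Marketing Approval Extension: +1817 days → 26 June 2043.
Response Delay Deduction: −387 days → 4 June 2042.

2042-06-04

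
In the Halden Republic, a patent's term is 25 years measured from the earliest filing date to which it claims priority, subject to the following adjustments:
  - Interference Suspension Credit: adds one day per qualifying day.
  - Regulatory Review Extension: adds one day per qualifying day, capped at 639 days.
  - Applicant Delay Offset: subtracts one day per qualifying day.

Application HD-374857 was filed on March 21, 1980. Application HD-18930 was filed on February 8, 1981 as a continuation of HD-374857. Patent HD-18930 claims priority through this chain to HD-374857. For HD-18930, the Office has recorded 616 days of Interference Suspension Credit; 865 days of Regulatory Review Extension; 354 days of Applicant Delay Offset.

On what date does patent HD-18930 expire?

Earliest priority filing: 21 March 1980.
Base term: 21 March 1980 + 25 years → 21 March 2005.
Interference Suspension Credit: +616 days → 27 November 2006.
Regulatory Review Extension: 865 days claimed exceeds the 639-day cap, so +639 days → 27 August 2008.
Applicant Delay Offset: −354 days → 8 September 2007.

September 8, 2007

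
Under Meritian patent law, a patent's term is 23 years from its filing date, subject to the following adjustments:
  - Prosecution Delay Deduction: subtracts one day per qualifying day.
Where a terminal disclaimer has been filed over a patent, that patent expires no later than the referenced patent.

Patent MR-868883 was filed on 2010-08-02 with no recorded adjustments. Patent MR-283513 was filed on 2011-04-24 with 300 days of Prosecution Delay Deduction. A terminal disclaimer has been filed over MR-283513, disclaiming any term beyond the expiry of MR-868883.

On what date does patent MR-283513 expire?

2033-06-28

Natural term of MR-283513:
  Base: filing + 23 years → 24 April 2034.
  Prosecution Delay Deduction: −300 days → 28 June 2033.
Expiry of referenced patent MR-868883:
  Base: filing + 23 years → 2 August 2033.
Terminal disclaimer: MR-283513 expires on the earlier of 28 June 2033 and 2 August 2033.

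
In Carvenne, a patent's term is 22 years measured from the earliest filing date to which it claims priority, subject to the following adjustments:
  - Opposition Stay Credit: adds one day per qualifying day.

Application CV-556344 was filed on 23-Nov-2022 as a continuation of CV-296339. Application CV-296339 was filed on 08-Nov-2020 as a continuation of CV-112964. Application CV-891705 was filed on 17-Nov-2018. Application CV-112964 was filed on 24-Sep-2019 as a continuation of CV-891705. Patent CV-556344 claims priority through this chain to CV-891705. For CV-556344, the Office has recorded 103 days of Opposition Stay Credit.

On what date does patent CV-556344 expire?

2041-02-28

Earliest priority filing: 17 November 2018.
Base term: 17 November 2018 + 22 years → 17 November 2040.
Opposition Stay Credit: +103 days → 28 February 2041.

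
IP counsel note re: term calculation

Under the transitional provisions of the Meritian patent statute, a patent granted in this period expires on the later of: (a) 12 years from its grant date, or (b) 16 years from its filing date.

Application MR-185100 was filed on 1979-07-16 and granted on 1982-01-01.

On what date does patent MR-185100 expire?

July 16, 1995

(a) grant + 12 years → 1 January 1994.
(b) filing + 16 years → 16 July 1995.
Later of the two: 16 July 1995.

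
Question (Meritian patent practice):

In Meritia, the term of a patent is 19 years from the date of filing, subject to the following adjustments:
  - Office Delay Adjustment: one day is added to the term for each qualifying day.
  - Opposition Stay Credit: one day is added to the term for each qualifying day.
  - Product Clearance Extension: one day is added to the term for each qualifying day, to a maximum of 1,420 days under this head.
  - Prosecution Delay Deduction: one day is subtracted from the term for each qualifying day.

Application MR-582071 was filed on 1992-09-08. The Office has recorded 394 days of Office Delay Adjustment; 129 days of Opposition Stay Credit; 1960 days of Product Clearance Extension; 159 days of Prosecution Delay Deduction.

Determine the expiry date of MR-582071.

2016-07-27

Base term: filing date + 19 years → 8 September 2011.
Office Delay Adjustment: +394 days → 6 October 2012.
Opposition Stay Credit: +129 days → 12 February 2013.
Product Clearance Extension: 1960 days claimed exceeds the 1420-day cap, so +1420 days → 2 January 2017.
Prosecution Delay Deduction: −159 days → 27 July 2016.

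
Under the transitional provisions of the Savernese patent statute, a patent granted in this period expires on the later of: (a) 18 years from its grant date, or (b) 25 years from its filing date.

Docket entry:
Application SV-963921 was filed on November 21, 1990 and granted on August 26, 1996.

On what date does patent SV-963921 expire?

2015-11-21

(a) grant + 18 years → 26 August 2014.
(b) filing + 25 years → 21 November 2015.
Later of the two: 21 November 2015.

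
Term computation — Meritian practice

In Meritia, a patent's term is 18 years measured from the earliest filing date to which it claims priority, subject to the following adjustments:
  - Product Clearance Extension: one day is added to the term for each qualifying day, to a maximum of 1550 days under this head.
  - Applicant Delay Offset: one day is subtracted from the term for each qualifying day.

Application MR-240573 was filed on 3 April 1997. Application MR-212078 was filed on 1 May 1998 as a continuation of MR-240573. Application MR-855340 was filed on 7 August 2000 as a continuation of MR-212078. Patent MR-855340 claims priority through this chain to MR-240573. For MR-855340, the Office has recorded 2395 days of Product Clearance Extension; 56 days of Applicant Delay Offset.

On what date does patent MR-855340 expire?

May 6, 2019

Earliest priority filing: 3 April 1997.
Base term: 3 April 1997 + 18 years → 3 April 2015.
Product Clearance Extension: 2395 days claimed exceeds the 1550-day cap, so +1550 days → 1 July 2019.
Applicant Delay Offset: −56 days → 6 May 2019.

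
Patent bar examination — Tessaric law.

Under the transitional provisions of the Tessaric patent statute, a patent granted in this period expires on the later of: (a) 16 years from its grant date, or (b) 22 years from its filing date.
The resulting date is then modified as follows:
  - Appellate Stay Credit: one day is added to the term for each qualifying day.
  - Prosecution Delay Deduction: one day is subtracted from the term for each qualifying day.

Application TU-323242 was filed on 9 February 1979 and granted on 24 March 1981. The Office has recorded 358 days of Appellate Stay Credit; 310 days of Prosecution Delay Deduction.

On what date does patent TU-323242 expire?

(a) grant + 16 years → 24 March 1997.
(b) filing + 22 years → 9 February 2001.
Later of the two: 9 February 2001.
Appellate Stay Credit: +358 days → 2 February 2002.
Prosecution Delay Deduction: −310 days → 29 March 2001.

2001-03-29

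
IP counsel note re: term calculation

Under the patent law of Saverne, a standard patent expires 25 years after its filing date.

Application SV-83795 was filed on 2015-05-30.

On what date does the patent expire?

Filing date + 25 years → 30 May 2040.

2040-05-30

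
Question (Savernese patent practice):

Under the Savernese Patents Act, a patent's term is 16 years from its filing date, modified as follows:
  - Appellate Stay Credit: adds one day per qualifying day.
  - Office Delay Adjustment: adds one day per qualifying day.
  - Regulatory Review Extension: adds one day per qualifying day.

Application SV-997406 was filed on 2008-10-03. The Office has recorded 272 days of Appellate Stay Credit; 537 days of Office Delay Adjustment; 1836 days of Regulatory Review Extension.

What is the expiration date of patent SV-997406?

Base term: filing date + 16 years → 3 October 2024.
Appellate Stay Credit: +272 days → 2 July 2025.
Office Delay Adjustment: +537 days → 21 December 2026.
Regulatory Review Extension: +1836 days → 31 December 2031.

December 31, 2031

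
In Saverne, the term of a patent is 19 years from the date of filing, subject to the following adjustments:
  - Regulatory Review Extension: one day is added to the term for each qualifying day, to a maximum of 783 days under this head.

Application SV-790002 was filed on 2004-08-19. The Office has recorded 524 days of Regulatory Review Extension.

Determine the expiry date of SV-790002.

2025-01-24

Base term: filing date + 19 years → 19 August 2023.
Regulatory Review Extension: 524 days (within the 783-day cap) → +524 days → 24 January 2025.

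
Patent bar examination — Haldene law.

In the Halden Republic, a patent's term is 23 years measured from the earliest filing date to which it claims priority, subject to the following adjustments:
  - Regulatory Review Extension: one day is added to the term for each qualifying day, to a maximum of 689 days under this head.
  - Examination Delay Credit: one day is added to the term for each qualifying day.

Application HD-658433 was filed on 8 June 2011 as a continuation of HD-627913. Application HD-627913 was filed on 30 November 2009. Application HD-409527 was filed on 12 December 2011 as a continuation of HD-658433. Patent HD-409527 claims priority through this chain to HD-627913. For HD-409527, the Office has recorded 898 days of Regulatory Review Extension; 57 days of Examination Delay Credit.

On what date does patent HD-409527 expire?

Earliest priority filing: 30 November 2009.
Base term: 30 November 2009 + 23 years → 30 November 2032.
Regulatory Review Extension: 898 days claimed exceeds the 689-day cap, so +689 days → 20 October 2034.
Examination Delay Credit: +57 days → 16 December 2034.

2034-12-16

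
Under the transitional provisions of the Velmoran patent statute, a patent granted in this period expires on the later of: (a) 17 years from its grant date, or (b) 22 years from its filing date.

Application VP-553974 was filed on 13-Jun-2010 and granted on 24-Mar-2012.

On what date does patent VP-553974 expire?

(a) grant + 17 years → 24 March 2029.
(b) filing + 22 years → 13 June 2032.
Later of the two: 13 June 2032.

June 13, 2032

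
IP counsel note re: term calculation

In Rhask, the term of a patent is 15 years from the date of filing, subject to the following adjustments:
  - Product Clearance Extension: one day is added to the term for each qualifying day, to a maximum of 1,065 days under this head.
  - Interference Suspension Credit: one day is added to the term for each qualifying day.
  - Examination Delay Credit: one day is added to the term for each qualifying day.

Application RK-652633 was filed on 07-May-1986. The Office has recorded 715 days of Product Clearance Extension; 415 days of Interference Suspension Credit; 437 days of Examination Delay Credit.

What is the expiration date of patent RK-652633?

Base term: filing date + 15 years → 7 May 2001.
Product Clearance Extension: 715 days (within the 1065-day cap) → +715 days → 22 April 2003.
Interference Suspension Credit: +415 days → 10 June 2004.
Examination Delay Credit: +437 days → 21 August 2005.

2005-08-21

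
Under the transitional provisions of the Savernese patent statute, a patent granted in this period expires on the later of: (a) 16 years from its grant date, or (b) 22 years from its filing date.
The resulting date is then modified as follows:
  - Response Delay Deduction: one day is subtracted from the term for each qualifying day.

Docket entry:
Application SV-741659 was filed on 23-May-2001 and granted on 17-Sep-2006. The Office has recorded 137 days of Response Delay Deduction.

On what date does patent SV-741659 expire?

(a) grant + 16 years → 17 September 2022.
(b) filing + 22 years → 23 May 2023.
Later of the two: 23 May 2023.
Response Delay Deduction: −137 days → 6 January 2023.

2023-01-06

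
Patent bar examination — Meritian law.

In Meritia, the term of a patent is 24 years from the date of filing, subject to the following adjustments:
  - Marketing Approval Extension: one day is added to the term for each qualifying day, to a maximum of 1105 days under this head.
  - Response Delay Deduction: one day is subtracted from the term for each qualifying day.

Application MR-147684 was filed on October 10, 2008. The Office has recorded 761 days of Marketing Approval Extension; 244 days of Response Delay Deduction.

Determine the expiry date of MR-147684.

Base term: filing date + 24 years → 10 October 2032.
Marketing Approval Extension: 761 days (within the 1105-day cap) → +761 days → 10 November 2034.
Response Delay Deduction: −244 days → 11 March 2034.

March 11, 2034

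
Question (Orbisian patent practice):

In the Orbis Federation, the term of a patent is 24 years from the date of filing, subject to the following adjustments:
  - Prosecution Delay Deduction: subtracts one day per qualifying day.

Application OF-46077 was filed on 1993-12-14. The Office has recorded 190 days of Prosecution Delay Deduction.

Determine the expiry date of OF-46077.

June 7, 2017

Base term: filing date + 24 years → 14 December 2017.
Prosecution Delay Deduction: −190 days → 7 June 2017.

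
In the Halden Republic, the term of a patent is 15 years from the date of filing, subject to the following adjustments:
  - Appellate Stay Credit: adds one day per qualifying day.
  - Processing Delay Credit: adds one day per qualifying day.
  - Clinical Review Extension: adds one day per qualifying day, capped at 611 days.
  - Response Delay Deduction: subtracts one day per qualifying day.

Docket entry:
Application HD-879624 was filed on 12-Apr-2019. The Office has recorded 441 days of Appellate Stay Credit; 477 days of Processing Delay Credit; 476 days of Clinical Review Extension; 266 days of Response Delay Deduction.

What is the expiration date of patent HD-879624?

Base term: filing date + 15 years → 12 April 2034.
Appellate Stay Credit: +441 days → 27 June 2035.
Processing Delay Credit: +477 days → 16 October 2036.
Clinical Review Extension: 476 days (within the 611-day cap) → +476 days → 4 February 2038.
Response Delay Deduction: −266 days → 14 May 2037.

2037-05-14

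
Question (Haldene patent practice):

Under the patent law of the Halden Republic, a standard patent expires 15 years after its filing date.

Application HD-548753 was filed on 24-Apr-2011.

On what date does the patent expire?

2026-04-24

Filing date + 15 years → 24 April 2026.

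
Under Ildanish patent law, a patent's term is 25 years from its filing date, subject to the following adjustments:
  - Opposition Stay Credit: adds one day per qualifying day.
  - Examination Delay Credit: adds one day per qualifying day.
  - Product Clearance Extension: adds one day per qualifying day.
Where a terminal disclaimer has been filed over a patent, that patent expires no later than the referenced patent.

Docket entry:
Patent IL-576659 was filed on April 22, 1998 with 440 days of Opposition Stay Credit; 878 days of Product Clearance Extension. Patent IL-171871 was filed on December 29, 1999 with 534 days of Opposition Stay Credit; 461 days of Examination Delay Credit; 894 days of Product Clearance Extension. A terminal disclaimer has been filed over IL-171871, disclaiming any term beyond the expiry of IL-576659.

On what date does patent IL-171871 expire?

November 30, 2026

Natural term of IL-171871:
  Base: filing + 25 years → 29 December 2024.
  Opposition Stay Credit: +534 days → 16 June 2026.
  Examination Delay Credit: +461 days → 20 September 2027.
  Product Clearance Extension: +894 days → 2 March 2030.
Expiry of referenced patent IL-576659:
  Base: filing + 25 years → 22 April 2023.
  Opposition Stay Credit: +440 days → 5 July 2024.
  Product Clearance Extension: +878 days → 30 November 2026.
Terminal disclaimer: IL-171871 expires on the earlier of 2 March 2030 and 30 November 2026.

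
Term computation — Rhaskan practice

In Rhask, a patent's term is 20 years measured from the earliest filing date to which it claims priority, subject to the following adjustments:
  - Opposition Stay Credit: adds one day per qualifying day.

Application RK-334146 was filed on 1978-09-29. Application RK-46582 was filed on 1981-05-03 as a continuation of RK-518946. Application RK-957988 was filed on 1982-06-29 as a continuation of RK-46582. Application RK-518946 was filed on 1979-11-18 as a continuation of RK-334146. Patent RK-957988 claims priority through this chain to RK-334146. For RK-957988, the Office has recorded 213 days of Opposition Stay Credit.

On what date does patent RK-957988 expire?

April 30, 1999

Earliest priority filing: 29 September 1978.
Base term: 29 September 1978 + 20 years → 29 September 1998.
Opposition Stay Credit: +213 days → 30 April 1999.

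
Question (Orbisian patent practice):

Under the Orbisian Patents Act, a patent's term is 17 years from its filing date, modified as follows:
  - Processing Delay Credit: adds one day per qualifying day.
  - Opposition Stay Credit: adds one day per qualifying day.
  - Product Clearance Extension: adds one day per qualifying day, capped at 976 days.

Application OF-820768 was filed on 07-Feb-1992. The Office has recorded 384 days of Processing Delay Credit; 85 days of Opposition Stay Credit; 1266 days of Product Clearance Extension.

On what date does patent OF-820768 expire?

January 22, 2013

Base term: filing date + 17 years → 7 February 2009.
Processing Delay Credit: +384 days → 26 February 2010.
Opposition Stay Credit: +85 days → 22 May 2010.
Product Clearance Extension: 1266 days claimed exceeds the 976-day cap, so +976 days → 22 January 2013.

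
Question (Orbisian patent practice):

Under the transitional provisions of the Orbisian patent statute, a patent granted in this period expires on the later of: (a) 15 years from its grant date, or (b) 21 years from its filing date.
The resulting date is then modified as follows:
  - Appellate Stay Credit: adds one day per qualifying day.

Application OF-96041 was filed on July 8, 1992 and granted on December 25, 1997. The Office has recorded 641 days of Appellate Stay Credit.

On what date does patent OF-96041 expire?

2015-04-10

(a) grant + 15 years → 25 December 2012.
(b) filing + 21 years → 8 July 2013.
Later of the two: 8 July 2013.
Appellate Stay Credit: +641 days → 10 April 2015.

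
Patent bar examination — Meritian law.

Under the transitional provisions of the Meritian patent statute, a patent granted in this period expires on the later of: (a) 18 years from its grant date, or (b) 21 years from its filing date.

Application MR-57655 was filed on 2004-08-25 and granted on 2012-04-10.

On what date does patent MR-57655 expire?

(a) grant + 18 years → 10 April 2030.
(b) filing + 21 years → 25 August 2025.
Later of the two: 10 April 2030.

April 10, 2030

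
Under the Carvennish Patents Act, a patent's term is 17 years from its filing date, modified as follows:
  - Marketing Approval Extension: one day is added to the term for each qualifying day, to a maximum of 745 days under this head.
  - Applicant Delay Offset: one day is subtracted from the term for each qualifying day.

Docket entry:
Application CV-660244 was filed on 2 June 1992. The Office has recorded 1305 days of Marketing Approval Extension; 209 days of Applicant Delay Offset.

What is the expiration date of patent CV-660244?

2010-11-20

Base term: filing date + 17 years → 2 June 2009.
Marketing Approval Extension: 1305 days claimed exceeds the 745-day cap, so +745 days → 17 June 2011.
Applicant Delay Offset: −209 days → 20 November 2010.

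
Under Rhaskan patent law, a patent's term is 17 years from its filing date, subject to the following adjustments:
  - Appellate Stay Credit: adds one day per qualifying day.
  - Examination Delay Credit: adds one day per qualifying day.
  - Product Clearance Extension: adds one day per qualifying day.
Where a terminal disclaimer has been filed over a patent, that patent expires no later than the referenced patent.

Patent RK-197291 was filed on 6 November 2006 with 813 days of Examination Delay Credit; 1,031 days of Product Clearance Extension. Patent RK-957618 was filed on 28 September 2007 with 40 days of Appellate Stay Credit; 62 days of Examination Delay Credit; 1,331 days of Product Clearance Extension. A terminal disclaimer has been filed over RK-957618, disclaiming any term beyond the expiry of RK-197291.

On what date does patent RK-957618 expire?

August 31, 2028

Natural term of RK-957618:
  Base: filing + 17 years → 28 September 2024.
  Appellate Stay Credit: +40 days → 7 November 2024.
  Examination Delay Credit: +62 days → 8 January 2025.
  Product Clearance Extension: +1331 days → 31 August 2028.
Expiry of referenced patent RK-197291:
  Base: filing + 17 years → 6 November 2023.
  Examination Delay Credit: +813 days → 27 January 2026.
  Product Clearance Extension: +1031 days → 23 November 2028.
Terminal disclaimer: RK-957618 expires on the earlier of 31 August 2028 and 23 November 2028.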